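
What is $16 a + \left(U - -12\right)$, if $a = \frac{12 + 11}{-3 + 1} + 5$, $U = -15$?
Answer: $-107$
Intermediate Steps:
$a = - \frac{13}{2}$ ($a = \frac{23}{-2} + 5 = 23 \left(- \frac{1}{2}\right) + 5 = - \frac{23}{2} + 5 = - \frac{13}{2} \approx -6.5$)
$16 a + \left(U - -12\right) = 16 \left(- \frac{13}{2}\right) - 3 = -104 + \left(-15 + 12\right) = -104 - 3 = -107$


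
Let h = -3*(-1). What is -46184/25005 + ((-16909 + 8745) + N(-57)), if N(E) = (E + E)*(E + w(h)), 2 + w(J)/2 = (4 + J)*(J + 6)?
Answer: -389474054/25005 ≈ -15576.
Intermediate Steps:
h = 3
w(J) = -4 + 2*(4 + J)*(6 + J) (w(J) = -4 + 2*((4 + J)*(J + 6)) = -4 + 2*((4 + J)*(6 + J)) = -4 + 2*(4 + J)*(6 + J))
N(E) = 2*E*(122 + E) (N(E) = (E + E)*(E + (44 + 2*3² + 20*3)) = (2*E)*(E + (44 + 2*9 + 60)) = (2*E)*(E + (44 + 18 + 60)) = (2*E)*(E + 122) = (2*E)*(122 + E) = 2*E*(122 + E))
-46184/25005 + ((-16909 + 8745) + N(-57)) = -46184/25005 + ((-16909 + 8745) + 2*(-57)*(122 - 57)) = -46184*1/25005 + (-8164 + 2*(-57)*65) = -46184/25005 + (-8164 - 7410) = -46184/25005 - 15574 = -389474054/25005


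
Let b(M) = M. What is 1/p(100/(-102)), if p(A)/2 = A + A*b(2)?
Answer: -17/100 ≈ -0.17000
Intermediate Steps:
p(A) = 6*A (p(A) = 2*(A + A*2) = 2*(A + 2*A) = 2*(3*A) = 6*A)
1/p(100/(-102)) = 1/(6*(100/(-102))) = 1/(6*(100*(-1/102))) = 1/(6*(-50/51)) = 1/(-100/17) = -17/100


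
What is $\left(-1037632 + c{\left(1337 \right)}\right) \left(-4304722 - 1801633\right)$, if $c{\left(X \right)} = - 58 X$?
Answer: $6809672756190$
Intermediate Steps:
$\left(-1037632 + c{\left(1337 \right)}\right) \left(-4304722 - 1801633\right) = \left(-1037632 - 77546\right) \left(-4304722 - 1801633\right) = \left(-1037632 - 77546\right) \left(-6106355\right) = \left(-1115178\right) \left(-6106355\right) = 6809672756190$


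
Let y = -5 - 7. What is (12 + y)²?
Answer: 0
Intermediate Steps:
y = -12
(12 + y)² = (12 - 12)² = 0² = 0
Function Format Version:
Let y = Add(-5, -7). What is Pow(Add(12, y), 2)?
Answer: 0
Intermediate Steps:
y = -12
Pow(Add(12, y), 2) = Pow(Add(12, -12), 2) = Pow(0, 2) = 0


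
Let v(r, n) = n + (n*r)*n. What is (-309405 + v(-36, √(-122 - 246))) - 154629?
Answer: -450786 + 4*I*√23 ≈ -4.5079e+5 + 19.183*I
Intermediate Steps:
v(r, n) = n + r*n²
(-309405 + v(-36, √(-122 - 246))) - 154629 = (-309405 + √(-122 - 246)*(1 + √(-122 - 246)*(-36))) - 154629 = (-309405 + √(-368)*(1 + √(-368)*(-36))) - 154629 = (-309405 + (4*I*√23)*(1 + (4*I*√23)*(-36))) - 154629 = (-309405 + (4*I*√23)*(1 - 144*I*√23)) - 154629 = (-309405 + 4*I*√23*(1 - 144*I*√23)) - 154629 = -464034 + 4*I*√23*(1 - 144*I*√23)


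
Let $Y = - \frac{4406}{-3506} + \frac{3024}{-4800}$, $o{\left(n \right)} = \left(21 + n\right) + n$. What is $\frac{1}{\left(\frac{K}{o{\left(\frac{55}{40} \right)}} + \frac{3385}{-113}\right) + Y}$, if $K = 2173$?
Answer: $\frac{376369100}{23397243827} \approx 0.016086$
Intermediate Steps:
$o{\left(n \right)} = 21 + 2 n$
$Y = \frac{109861}{175300}$ ($Y = \left(-4406\right) \left(- \frac{1}{3506}\right) + 3024 \left(- \frac{1}{4800}\right) = \frac{2203}{1753} - \frac{63}{100} = \frac{109861}{175300} \approx 0.6267$)
$\frac{1}{\left(\frac{K}{o{\left(\frac{55}{40} \right)}} + \frac{3385}{-113}\right) + Y} = \frac{1}{\left(\frac{2173}{21 + 2 \cdot \frac{55}{40}} + \frac{3385}{-113}\right) + \frac{109861}{175300}} = \frac{1}{\left(\frac{2173}{21 + 2 \cdot 55 \cdot \frac{1}{40}} + 3385 \left(- \frac{1}{113}\right)\right) + \frac{109861}{175300}} = \frac{1}{\left(\frac{2173}{21 + 2 \cdot \frac{11}{8}} - \frac{3385}{113}\right) + \frac{109861}{175300}} = \frac{1}{\left(\frac{2173}{21 + \frac{11}{4}} - \frac{3385}{113}\right) + \frac{109861}{175300}} = \frac{1}{\left(\frac{2173}{\frac{95}{4}} - \frac{3385}{113}\right) + \frac{109861}{175300}} = \frac{1}{\left(2173 \cdot \frac{4}{95} - \frac{3385}{113}\right) + \frac{109861}{175300}} = \frac{1}{\left(\frac{8692}{95} - \frac{3385}{113}\right) + \frac{109861}{175300}} = \frac{1}{\frac{660621}{10735} + \frac{109861}{175300}} = \frac{1}{\frac{23397243827}{376369100}} = \frac{376369100}{23397243827}$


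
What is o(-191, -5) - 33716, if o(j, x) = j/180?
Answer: -6069071/180 ≈ -33717.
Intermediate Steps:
o(j, x) = j/180 (o(j, x) = j*(1/180) = j/180)
o(-191, -5) - 33716 = (1/180)*(-191) - 33716 = -191/180 - 33716 = -6069071/180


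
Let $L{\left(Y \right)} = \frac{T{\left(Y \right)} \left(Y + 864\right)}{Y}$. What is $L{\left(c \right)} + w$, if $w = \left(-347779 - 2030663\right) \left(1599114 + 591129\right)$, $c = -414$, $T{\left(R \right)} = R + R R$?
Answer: $-5209366127256$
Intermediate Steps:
$T{\left(R \right)} = R + R^{2}$
$w = -5209365941406$ ($w = \left(-2378442\right) 2190243 = -5209365941406$)
$L{\left(Y \right)} = \left(1 + Y\right) \left(864 + Y\right)$ ($L{\left(Y \right)} = \frac{Y \left(1 + Y\right) \left(Y + 864\right)}{Y} = \frac{Y \left(1 + Y\right) \left(864 + Y\right)}{Y} = \left(1 + Y\right) \left(864 + Y\right)$)
$L{\left(c \right)} + w = \left(1 - 414\right) \left(864 - 414\right) - 5209365941406 = \left(-413\right) 450 - 5209365941406 = -185850 - 5209365941406 = -5209366127256$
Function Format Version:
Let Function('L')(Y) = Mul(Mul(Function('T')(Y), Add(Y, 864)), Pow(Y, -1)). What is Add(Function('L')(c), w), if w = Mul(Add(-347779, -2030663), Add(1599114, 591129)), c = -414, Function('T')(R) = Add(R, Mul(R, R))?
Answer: -5209366127256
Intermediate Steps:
Function('T')(R) = Add(R, Pow(R, 2))
w = -5209365941406 (w = Mul(-2378442, 2190243) = -5209365941406)
Function('L')(Y) = Mul(Add(1, Y), Add(864, Y)) (Function('L')(Y) = Mul(Mul(Mul(Y, Add(1, Y)), Add(Y, 864)), Pow(Y, -1)) = Mul(Mul(Mul(Y, Add(1, Y)), Add(864, Y)), Pow(Y, -1)) = Mul(Mul(Y, Add(1, Y), Add(864, Y)), Pow(Y, -1)) = Mul(Add(1, Y), Add(864, Y)))
Add(Function('L')(c), w) = Add(Mul(Add(1, -414), Add(864, -414)), -5209365941406) = Add(Mul(-413, 450), -5209365941406) = Add(-185850, -5209365941406) = -5209366127256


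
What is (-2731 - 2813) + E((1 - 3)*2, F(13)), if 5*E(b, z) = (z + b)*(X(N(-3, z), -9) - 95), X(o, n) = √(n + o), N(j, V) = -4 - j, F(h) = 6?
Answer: -5582 + 2*I*√10/5 ≈ -5582.0 + 1.2649*I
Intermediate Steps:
E(b, z) = (-95 + I*√10)*(b + z)/5 (E(b, z) = ((z + b)*(√(-9 + (-4 - 1*(-3))) - 95))/5 = ((b + z)*(√(-9 + (-4 + 3)) - 95))/5 = ((b + z)*(√(-9 - 1) - 95))/5 = ((b + z)*(√(-10) - 95))/5 = ((b + z)*(I*√10 - 95))/5 = ((b + z)*(-95 + I*√10))/5 = ((-95 + I*√10)*(b + z))/5 = (-95 + I*√10)*(b + z)/5)
(-2731 - 2813) + E((1 - 3)*2, F(13)) = (-2731 - 2813) + (-19*(1 - 3)*2 - 19*6 + I*((1 - 3)*2)*√10/5 + (⅕)*I*6*√10) = -5544 + (-(-38)*2 - 114 + I*(-2*2)*√10/5 + 6*I*√10/5) = -5544 + (-19*(-4) - 114 + (⅕)*I*(-4)*√10 + 6*I*√10/5) = -5544 + (76 - 114 - 4*I*√10/5 + 6*I*√10/5) = -5544 + (-38 + 2*I*√10/5) = -5582 + 2*I*√10/5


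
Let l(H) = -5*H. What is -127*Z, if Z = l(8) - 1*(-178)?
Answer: -17526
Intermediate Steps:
Z = 138 (Z = -5*8 - 1*(-178) = -40 + 178 = 138)
-127*Z = -127*138 = -17526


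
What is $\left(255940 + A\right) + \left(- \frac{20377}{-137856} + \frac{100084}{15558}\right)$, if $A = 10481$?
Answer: $\frac{31745788337171}{119153536} \approx 2.6643 \cdot 10^{5}$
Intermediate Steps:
$\left(255940 + A\right) + \left(- \frac{20377}{-137856} + \frac{100084}{15558}\right) = \left(255940 + 10481\right) + \left(- \frac{20377}{-137856} + \frac{100084}{15558}\right) = 266421 + \left(\left(-20377\right) \left(- \frac{1}{137856}\right) + 100084 \cdot \frac{1}{15558}\right) = 266421 + \left(\frac{20377}{137856} + \frac{50042}{7779}\right) = 266421 + \frac{784122515}{119153536} = \frac{31745788337171}{119153536}$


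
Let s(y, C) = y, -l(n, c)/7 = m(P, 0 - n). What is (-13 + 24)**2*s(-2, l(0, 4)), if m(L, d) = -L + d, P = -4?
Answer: -242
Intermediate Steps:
m(L, d) = d - L
l(n, c) = -28 + 7*n (l(n, c) = -7*((0 - n) - 1*(-4)) = -7*(-n + 4) = -7*(4 - n) = -28 + 7*n)
(-13 + 24)**2*s(-2, l(0, 4)) = (-13 + 24)**2*(-2) = 11**2*(-2) = 121*(-2) = -242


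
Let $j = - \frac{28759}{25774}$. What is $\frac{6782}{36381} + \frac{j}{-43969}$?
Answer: $\frac{7686795295871}{41229023135286} \approx 0.18644$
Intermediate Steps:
$j = - \frac{28759}{25774}$ ($j = \left(-28759\right) \frac{1}{25774} = - \frac{28759}{25774} \approx -1.1158$)
$\frac{6782}{36381} + \frac{j}{-43969} = \frac{6782}{36381} - \frac{28759}{25774 \left(-43969\right)} = 6782 \cdot \frac{1}{36381} - - \frac{28759}{1133257006} = \frac{6782}{36381} + \frac{28759}{1133257006} = \frac{7686795295871}{41229023135286}$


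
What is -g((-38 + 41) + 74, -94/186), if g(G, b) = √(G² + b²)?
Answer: -√51282130/93 ≈ -77.002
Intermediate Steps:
-g((-38 + 41) + 74, -94/186) = -√(((-38 + 41) + 74)² + (-94/186)²) = -√((3 + 74)² + (-94*1/186)²) = -√(77² + (-47/93)²) = -√(5929 + 2209/8649) = -√(51282130/8649) = -√51282130/93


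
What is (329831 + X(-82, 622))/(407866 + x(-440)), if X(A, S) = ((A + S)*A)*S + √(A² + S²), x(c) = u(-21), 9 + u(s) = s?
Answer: -27212329/407836 + √98402/203918 ≈ -66.722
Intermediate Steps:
u(s) = -9 + s
x(c) = -30 (x(c) = -9 - 21 = -30)
X(A, S) = √(A² + S²) + A*S*(A + S) (X(A, S) = (A*(A + S))*S + √(A² + S²) = A*S*(A + S) + √(A² + S²) = √(A² + S²) + A*S*(A + S))
(329831 + X(-82, 622))/(407866 + x(-440)) = (329831 + (√((-82)² + 622²) - 82*622² + 622*(-82)²))/(407866 - 30) = (329831 + (√(6724 + 386884) - 82*386884 + 622*6724))/407836 = (329831 + (√393608 - 31724488 + 4182328))*(1/407836) = (329831 + (2*√98402 - 31724488 + 4182328))*(1/407836) = (329831 + (-27542160 + 2*√98402))*(1/407836) = (-27212329 + 2*√98402)*(1/407836) = -27212329/407836 + √98402/203918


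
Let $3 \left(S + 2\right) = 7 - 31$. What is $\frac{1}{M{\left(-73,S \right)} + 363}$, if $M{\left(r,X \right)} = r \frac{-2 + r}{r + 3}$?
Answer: $\frac{14}{3987} \approx 0.0035114$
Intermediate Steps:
$S = -10$ ($S = -2 + \frac{7 - 31}{3} = -2 + \frac{1}{3} \left(-24\right) = -2 - 8 = -10$)
$M{\left(r,X \right)} = \frac{r \left(-2 + r\right)}{3 + r}$ ($M{\left(r,X \right)} = r \frac{-2 + r}{3 + r} = \frac{r \left(-2 + r\right)}{3 + r}$)
$\frac{1}{M{\left(-73,S \right)} + 363} = \frac{1}{- \frac{73 \left(-2 - 73\right)}{3 - 73} + 363} = \frac{1}{\left(-73\right) \frac{1}{-70} \left(-75\right) + 363} = \frac{1}{\left(-73\right) \left(- \frac{1}{70}\right) \left(-75\right) + 363} = \frac{1}{- \frac{1095}{14} + 363} = \frac{1}{\frac{3987}{14}} = \frac{14}{3987}$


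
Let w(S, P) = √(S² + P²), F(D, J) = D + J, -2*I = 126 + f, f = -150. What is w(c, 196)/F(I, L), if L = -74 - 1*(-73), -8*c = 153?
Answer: √2482033/88 ≈ 17.903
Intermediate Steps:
c = -153/8 (c = -⅛*153 = -153/8 ≈ -19.125)
I = 12 (I = -(126 - 150)/2 = -½*(-24) = 12)
L = -1 (L = -74 + 73 = -1)
w(S, P) = √(P² + S²)
w(c, 196)/F(I, L) = √(196² + (-153/8)²)/(12 - 1) = √(38416 + 23409/64)/11 = √(2482033/64)*(1/11) = (√2482033/8)*(1/11) = √2482033/88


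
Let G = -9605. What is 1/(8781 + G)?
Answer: -1/824 ≈ -0.0012136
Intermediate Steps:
1/(8781 + G) = 1/(8781 - 9605) = 1/(-824) = -1/824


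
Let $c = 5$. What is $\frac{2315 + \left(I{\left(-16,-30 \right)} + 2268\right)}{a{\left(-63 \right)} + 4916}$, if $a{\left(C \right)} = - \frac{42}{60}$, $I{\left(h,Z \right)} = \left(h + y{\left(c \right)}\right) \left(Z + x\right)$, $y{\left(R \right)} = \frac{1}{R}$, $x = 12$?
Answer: $\frac{48674}{49153} \approx 0.99026$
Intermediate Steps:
$I{\left(h,Z \right)} = \left(12 + Z\right) \left(\frac{1}{5} + h\right)$ ($I{\left(h,Z \right)} = \left(h + \frac{1}{5}\right) \left(Z + 12\right) = \left(h + \frac{1}{5}\right) \left(12 + Z\right) = \left(\frac{1}{5} + h\right) \left(12 + Z\right) = \left(12 + Z\right) \left(\frac{1}{5} + h\right)$)
$a{\left(C \right)} = - \frac{7}{10}$ ($a{\left(C \right)} = \left(-42\right) \frac{1}{60} = - \frac{7}{10}$)
$\frac{2315 + \left(I{\left(-16,-30 \right)} + 2268\right)}{a{\left(-63 \right)} + 4916} = \frac{2315 + \left(\left(\frac{12}{5} + 12 \left(-16\right) + \frac{1}{5} \left(-30\right) - -480\right) + 2268\right)}{- \frac{7}{10} + 4916} = \frac{2315 + \left(\left(\frac{12}{5} - 192 - 6 + 480\right) + 2268\right)}{\frac{49153}{10}} = \left(2315 + \left(\frac{1422}{5} + 2268\right)\right) \frac{10}{49153} = \left(2315 + \frac{12762}{5}\right) \frac{10}{49153} = \frac{24337}{5} \cdot \frac{10}{49153} = \frac{48674}{49153}$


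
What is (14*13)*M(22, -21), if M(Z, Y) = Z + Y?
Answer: 182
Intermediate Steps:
M(Z, Y) = Y + Z
(14*13)*M(22, -21) = (14*13)*(-21 + 22) = 182*1 = 182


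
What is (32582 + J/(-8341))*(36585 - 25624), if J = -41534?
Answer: 156804602324/439 ≈ 3.5719e+8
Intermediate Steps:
(32582 + J/(-8341))*(36585 - 25624) = (32582 - 41534/(-8341))*(36585 - 25624) = (32582 - 41534*(-1/8341))*10961 = (32582 + 2186/439)*10961 = (14305684/439)*10961 = 156804602324/439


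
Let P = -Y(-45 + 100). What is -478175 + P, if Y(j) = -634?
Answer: -477541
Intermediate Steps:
P = 634 (P = -1*(-634) = 634)
-478175 + P = -478175 + 634 = -477541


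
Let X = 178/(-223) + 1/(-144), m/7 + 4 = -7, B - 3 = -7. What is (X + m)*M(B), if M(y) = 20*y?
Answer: 12492395/2007 ≈ 6224.4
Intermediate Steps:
B = -4 (B = 3 - 7 = -4)
m = -77 (m = -28 + 7*(-7) = -28 - 49 = -77)
X = -25855/32112 (X = 178*(-1/223) + 1*(-1/144) = -178/223 - 1/144 = -25855/32112 ≈ -0.80515)
(X + m)*M(B) = (-25855/32112 - 77)*(20*(-4)) = -2498479/32112*(-80) = 12492395/2007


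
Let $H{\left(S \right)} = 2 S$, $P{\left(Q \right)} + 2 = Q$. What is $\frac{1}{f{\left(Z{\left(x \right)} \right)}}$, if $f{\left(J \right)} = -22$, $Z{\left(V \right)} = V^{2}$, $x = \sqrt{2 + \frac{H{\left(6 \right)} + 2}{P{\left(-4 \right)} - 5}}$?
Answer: $- \frac{1}{22} \approx -0.045455$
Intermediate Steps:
$P{\left(Q \right)} = -2 + Q$
$x = \frac{2 \sqrt{22}}{11}$ ($x = \sqrt{2 + \frac{2 \cdot 6 + 2}{\left(-2 - 4\right) - 5}} = \sqrt{2 + \frac{12 + 2}{-6 - 5}} = \sqrt{2 + \frac{14}{-11}} = \sqrt{2 + 14 \left(- \frac{1}{11}\right)} = \sqrt{2 - \frac{14}{11}} = \sqrt{\frac{8}{11}} = \frac{2 \sqrt{22}}{11} \approx 0.8528$)
$\frac{1}{f{\left(Z{\left(x \right)} \right)}} = \frac{1}{-22} = - \frac{1}{22}$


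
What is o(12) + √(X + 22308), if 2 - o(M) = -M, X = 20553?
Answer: 14 + √42861 ≈ 221.03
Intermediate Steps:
o(M) = 2 + M (o(M) = 2 - (-1)*M = 2 + M)
o(12) + √(X + 22308) = (2 + 12) + √(20553 + 22308) = 14 + √42861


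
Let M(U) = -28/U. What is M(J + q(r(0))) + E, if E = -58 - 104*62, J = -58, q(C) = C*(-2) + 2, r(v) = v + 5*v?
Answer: -13011/2 ≈ -6505.5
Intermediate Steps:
r(v) = 6*v
q(C) = 2 - 2*C (q(C) = -2*C + 2 = 2 - 2*C)
E = -6506 (E = -58 - 6448 = -6506)
M(J + q(r(0))) + E = -28/(-58 + (2 - 12*0)) - 6506 = -28/(-58 + (2 - 2*0)) - 6506 = -28/(-58 + (2 + 0)) - 6506 = -28/(-58 + 2) - 6506 = -28/(-56) - 6506 = -28*(-1/56) - 6506 = ½ - 6506 = -13011/2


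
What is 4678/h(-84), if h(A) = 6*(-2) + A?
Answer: -2339/48 ≈ -48.729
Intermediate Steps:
h(A) = -12 + A
4678/h(-84) = 4678/(-12 - 84) = 4678/(-96) = 4678*(-1/96) = -2339/48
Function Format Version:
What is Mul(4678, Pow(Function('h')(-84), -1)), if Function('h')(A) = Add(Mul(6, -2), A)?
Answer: Rational(-2339, 48) ≈ -48.729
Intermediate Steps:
Function('h')(A) = Add(-12, A)
Mul(4678, Pow(Function('h')(-84), -1)) = Mul(4678, Pow(Add(-12, -84), -1)) = Mul(4678, Pow(-96, -1)) = Mul(4678, Rational(-1, 96)) = Rational(-2339, 48)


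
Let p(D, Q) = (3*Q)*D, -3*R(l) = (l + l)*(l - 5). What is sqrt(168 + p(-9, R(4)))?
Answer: 4*sqrt(6) ≈ 9.7980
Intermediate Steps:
R(l) = -2*l*(-5 + l)/3 (R(l) = -(l + l)*(l - 5)/3 = -2*l*(-5 + l)/3)
p(D, Q) = 3*D*Q
sqrt(168 + p(-9, R(4))) = sqrt(168 + 3*(-9)*((2/3)*4*(5 - 1*4))) = sqrt(168 + 3*(-9)*((2/3)*4*(5 - 4))) = sqrt(168 + 3*(-9)*((2/3)*4*1)) = sqrt(168 + 3*(-9)*(8/3)) = sqrt(168 - 72) = sqrt(96) = 4*sqrt(6)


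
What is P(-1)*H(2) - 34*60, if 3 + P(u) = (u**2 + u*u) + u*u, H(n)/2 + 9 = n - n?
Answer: -2040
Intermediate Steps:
H(n) = -18 (H(n) = -18 + 2*(n - n) = -18 + 2*0 = -18 + 0 = -18)
P(u) = -3 + 3*u**2 (P(u) = -3 + ((u**2 + u*u) + u*u) = -3 + ((u**2 + u**2) + u**2) = -3 + (2*u**2 + u**2) = -3 + 3*u**2)
P(-1)*H(2) - 34*60 = (-3 + 3*(-1)**2)*(-18) - 34*60 = (-3 + 3*1)*(-18) - 2040 = (-3 + 3)*(-18) - 2040 = 0*(-18) - 2040 = 0 - 2040 = -2040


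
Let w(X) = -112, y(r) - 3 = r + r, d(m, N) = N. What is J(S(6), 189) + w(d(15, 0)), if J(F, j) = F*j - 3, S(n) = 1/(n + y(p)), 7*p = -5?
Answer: -4772/53 ≈ -90.038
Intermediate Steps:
p = -5/7 (p = (⅐)*(-5) = -5/7 ≈ -0.71429)
y(r) = 3 + 2*r (y(r) = 3 + (r + r) = 3 + 2*r)
S(n) = 1/(11/7 + n) (S(n) = 1/(n + (3 + 2*(-5/7))) = 1/(n + (3 - 10/7)) = 1/(n + 11/7) = 1/(11/7 + n))
J(F, j) = -3 + F*j
J(S(6), 189) + w(d(15, 0)) = (-3 + (7/(11 + 7*6))*189) - 112 = (-3 + (7/(11 + 42))*189) - 112 = (-3 + (7/53)*189) - 112 = (-3 + 1323/53) - 112 = 1164/53 - 112 = -4772/53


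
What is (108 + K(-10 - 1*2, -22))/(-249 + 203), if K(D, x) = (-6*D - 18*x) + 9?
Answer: -585/46 ≈ -12.717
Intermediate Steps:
K(D, x) = 9 - 18*x - 6*D (K(D, x) = (-18*x - 6*D) + 9 = 9 - 18*x - 6*D)
(108 + K(-10 - 1*2, -22))/(-249 + 203) = (108 + (9 - 18*(-22) - 6*(-10 - 1*2)))/(-249 + 203) = (108 + (9 + 396 - 6*(-10 - 2)))/(-46) = (108 + (9 + 396 - 6*(-12)))*(-1/46) = (108 + (9 + 396 + 72))*(-1/46) = (108 + 477)*(-1/46) = 585*(-1/46) = -585/46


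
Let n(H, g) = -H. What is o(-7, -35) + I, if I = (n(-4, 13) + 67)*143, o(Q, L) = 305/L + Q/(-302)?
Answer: 21445069/2114 ≈ 10144.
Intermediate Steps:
o(Q, L) = 305/L - Q/302 (o(Q, L) = 305/L + Q*(-1/302) = 305/L - Q/302)
I = 10153 (I = (-1*(-4) + 67)*143 = (4 + 67)*143 = 71*143 = 10153)
o(-7, -35) + I = (305/(-35) - 1/302*(-7)) + 10153 = (305*(-1/35) + 7/302) + 10153 = (-61/7 + 7/302) + 10153 = -18373/2114 + 10153 = 21445069/2114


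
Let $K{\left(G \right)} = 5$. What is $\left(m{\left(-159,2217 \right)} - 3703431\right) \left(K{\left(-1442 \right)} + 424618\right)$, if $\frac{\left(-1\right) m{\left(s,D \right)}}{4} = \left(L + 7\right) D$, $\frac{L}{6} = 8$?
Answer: $-1779667603533$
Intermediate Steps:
$L = 48$ ($L = 6 \cdot 8 = 48$)
$m{\left(s,D \right)} = - 220 D$ ($m{\left(s,D \right)} = - 4 \left(48 + 7\right) D = - 4 \cdot 55 D = - 220 D$)
$\left(m{\left(-159,2217 \right)} - 3703431\right) \left(K{\left(-1442 \right)} + 424618\right) = \left(\left(-220\right) 2217 - 3703431\right) \left(5 + 424618\right) = \left(-487740 - 3703431\right) 424623 = \left(-4191171\right) 424623 = -1779667603533$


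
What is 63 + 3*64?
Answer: 255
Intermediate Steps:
63 + 3*64 = 63 + 192 = 255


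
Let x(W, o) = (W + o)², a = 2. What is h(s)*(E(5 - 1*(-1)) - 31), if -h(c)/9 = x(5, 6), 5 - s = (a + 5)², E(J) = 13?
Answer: 19602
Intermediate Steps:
s = -44 (s = 5 - (2 + 5)² = 5 - 1*7² = 5 - 1*49 = 5 - 49 = -44)
h(c) = -1089 (h(c) = -9*(5 + 6)² = -9*11² = -9*121 = -1089)
h(s)*(E(5 - 1*(-1)) - 31) = -1089*(13 - 31) = -1089*(-18) = 19602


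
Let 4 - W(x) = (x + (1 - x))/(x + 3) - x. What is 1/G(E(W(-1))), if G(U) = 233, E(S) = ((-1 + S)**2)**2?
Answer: 1/233 ≈ 0.0042918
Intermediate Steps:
W(x) = 4 + x - 1/(3 + x) (W(x) = 4 - ((x + (1 - x))/(x + 3) - x) = 4 - (1/(3 + x) - x) = 4 + (x - 1/(3 + x)) = 4 + x - 1/(3 + x))
E(S) = (-1 + S)**4
1/G(E(W(-1))) = 1/233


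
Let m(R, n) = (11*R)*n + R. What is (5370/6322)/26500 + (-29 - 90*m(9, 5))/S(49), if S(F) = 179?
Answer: -760415437577/2998840700 ≈ -253.57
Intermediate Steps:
m(R, n) = R + 11*R*n (m(R, n) = 11*R*n + R = R + 11*R*n)
(5370/6322)/26500 + (-29 - 90*m(9, 5))/S(49) = (5370/6322)/26500 + (-29 - 810*(1 + 11*5))/179 = (5370*(1/6322))*(1/26500) + (-29 - 810*(1 + 55))*(1/179) = (2685/3161)*(1/26500) + (-29 - 810*56)*(1/179) = 537/16753300 + (-29 - 90*504)*(1/179) = 537/16753300 + (-29 - 45360)*(1/179) = 537/16753300 - 45389*1/179 = 537/16753300 - 45389/179 = -760415437577/2998840700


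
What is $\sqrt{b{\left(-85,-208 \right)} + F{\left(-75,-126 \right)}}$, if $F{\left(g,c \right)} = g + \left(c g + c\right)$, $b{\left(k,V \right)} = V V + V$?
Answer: $\sqrt{52305} \approx 228.7$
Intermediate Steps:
$b{\left(k,V \right)} = V + V^{2}$ ($b{\left(k,V \right)} = V^{2} + V = V + V^{2}$)
$F{\left(g,c \right)} = c + g + c g$ ($F{\left(g,c \right)} = g + \left(c + c g\right) = c + g + c g$)
$\sqrt{b{\left(-85,-208 \right)} + F{\left(-75,-126 \right)}} = \sqrt{- 208 \left(1 - 208\right) - -9249} = \sqrt{\left(-208\right) \left(-207\right) - -9249} = \sqrt{43056 + 9249} = \sqrt{52305}$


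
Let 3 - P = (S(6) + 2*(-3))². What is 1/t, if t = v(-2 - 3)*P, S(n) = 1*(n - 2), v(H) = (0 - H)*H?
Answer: 1/25 ≈ 0.040000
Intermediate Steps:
v(H) = -H² (v(H) = (-H)*H = -H²)
S(n) = -2 + n (S(n) = 1*(-2 + n) = -2 + n)
P = -1 (P = 3 - ((-2 + 6) + 2*(-3))² = 3 - (4 - 6)² = 3 - 1*(-2)² = 3 - 1*4 = 3 - 4 = -1)
t = 25 (t = -(-2 - 3)²*(-1) = -1*(-5)²*(-1) = -1*25*(-1) = -25*(-1) = 25)
1/t = 1/25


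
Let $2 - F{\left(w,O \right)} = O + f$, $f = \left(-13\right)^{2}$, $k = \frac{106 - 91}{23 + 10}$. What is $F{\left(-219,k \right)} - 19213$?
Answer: $- \frac{213185}{11} \approx -19380.0$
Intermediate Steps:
$k = \frac{5}{11}$ ($k = \frac{15}{33} = 15 \cdot \frac{1}{33} = \frac{5}{11} \approx 0.45455$)
$f = 169$
$F{\left(w,O \right)} = -167 - O$ ($F{\left(w,O \right)} = 2 - \left(O + 169\right) = 2 - \left(169 + O\right) = -167 - O$)
$F{\left(-219,k \right)} - 19213 = \left(-167 - \frac{5}{11}\right) - 19213 = - \frac{1842}{11} - 19213 = - \frac{213185}{11}$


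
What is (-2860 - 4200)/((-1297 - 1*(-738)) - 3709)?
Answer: 1765/1067 ≈ 1.6542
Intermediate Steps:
(-2860 - 4200)/((-1297 - 1*(-738)) - 3709) = -7060/((-1297 + 738) - 3709) = -7060/(-559 - 3709) = -7060/(-4268) = -7060*(-1/4268) = 1765/1067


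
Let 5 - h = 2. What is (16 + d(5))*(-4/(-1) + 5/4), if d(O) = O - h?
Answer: 189/2 ≈ 94.500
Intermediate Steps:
h = 3 (h = 5 - 1*2 = 5 - 2 = 3)
d(O) = -3 + O (d(O) = O - 1*3 = O - 3 = -3 + O)
(16 + d(5))*(-4/(-1) + 5/4) = (16 + (-3 + 5))*(-4/(-1) + 5/4) = (16 + 2)*(-4*(-1) + 5*(¼)) = 18*(4 + 5/4) = 18*(21/4) = 189/2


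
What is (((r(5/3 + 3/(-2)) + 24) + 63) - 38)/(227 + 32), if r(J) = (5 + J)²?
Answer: 2725/9324 ≈ 0.29226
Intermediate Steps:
(((r(5/3 + 3/(-2)) + 24) + 63) - 38)/(227 + 32) = ((((5 + (5/3 + 3/(-2)))² + 24) + 63) - 38)/(227 + 32) = ((((5 + (5*(⅓) + 3*(-½)))² + 24) + 63) - 38)/259 = ((((5 + (5/3 - 3/2))² + 24) + 63) - 38)*(1/259) = ((((5 + ⅙)² + 24) + 63) - 38)*(1/259) = ((((31/6)² + 24) + 63) - 38)*(1/259) = (((961/36 + 24) + 63) - 38)*(1/259) = ((1825/36 + 63) - 38)*(1/259) = (4093/36 - 38)*(1/259) = (2725/36)*(1/259) = 2725/9324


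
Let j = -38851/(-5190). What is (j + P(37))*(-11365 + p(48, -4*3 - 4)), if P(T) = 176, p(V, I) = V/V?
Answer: -1803639154/865 ≈ -2.0851e+6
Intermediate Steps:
j = 38851/5190 (j = -38851*(-1/5190) = 38851/5190 ≈ 7.4857)
p(V, I) = 1
(j + P(37))*(-11365 + p(48, -4*3 - 4)) = (38851/5190 + 176)*(-11365 + 1) = (952291/5190)*(-11364) = -1803639154/865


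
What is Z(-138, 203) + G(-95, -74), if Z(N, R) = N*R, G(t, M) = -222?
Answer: -28236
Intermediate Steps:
Z(-138, 203) + G(-95, -74) = -138*203 - 222 = -28014 - 222 = -28236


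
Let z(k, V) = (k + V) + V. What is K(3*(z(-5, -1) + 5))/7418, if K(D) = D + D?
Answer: -6/3709 ≈ -0.0016177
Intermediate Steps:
z(k, V) = k + 2*V (z(k, V) = (V + k) + V = k + 2*V)
K(D) = 2*D
K(3*(z(-5, -1) + 5))/7418 = (2*(3*((-5 + 2*(-1)) + 5)))/7418 = (2*(3*((-5 - 2) + 5)))*(1/7418) = (2*(3*(-7 + 5)))*(1/7418) = (2*(3*(-2)))*(1/7418) = (2*(-6))*(1/7418) = -12*1/7418 = -6/3709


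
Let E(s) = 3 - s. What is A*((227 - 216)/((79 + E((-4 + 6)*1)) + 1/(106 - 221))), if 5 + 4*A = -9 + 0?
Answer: -8855/18398 ≈ -0.48130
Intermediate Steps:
A = -7/2 (A = -5/4 + (-9 + 0)/4 = -5/4 + (1/4)*(-9) = -5/4 - 9/4 = -7/2 ≈ -3.5000)
A*((227 - 216)/((79 + E((-4 + 6)*1)) + 1/(106 - 221))) = -7*(227 - 216)/(2*((79 + (3 - (-4 + 6))) + 1/(106 - 221))) = -77/(2*((79 + (3 - 2)) + 1/(-115))) = -77/(2*((79 + (3 - 1*2)) - 1/115)) = -77/(2*((79 + (3 - 2)) - 1/115)) = -77/(2*((79 + 1) - 1/115)) = -77/(2*(80 - 1/115)) = -77/(2*9199/115) = -77*115/(2*9199) = -7/2*1265/9199 = -8855/18398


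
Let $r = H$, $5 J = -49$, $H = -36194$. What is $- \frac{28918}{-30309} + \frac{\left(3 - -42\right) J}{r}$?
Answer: $\frac{1060024361}{1097003946} \approx 0.96629$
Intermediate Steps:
$J = - \frac{49}{5}$ ($J = \frac{1}{5} \left(-49\right) = - \frac{49}{5} \approx -9.8$)
$r = -36194$
$- \frac{28918}{-30309} + \frac{\left(3 - -42\right) J}{r} = - \frac{28918}{-30309} + \frac{\left(3 - -42\right) \left(- \frac{49}{5}\right)}{-36194} = \left(-28918\right) \left(- \frac{1}{30309}\right) + \left(3 + 42\right) \left(- \frac{49}{5}\right) \left(- \frac{1}{36194}\right) = \frac{28918}{30309} + 45 \left(- \frac{49}{5}\right) \left(- \frac{1}{36194}\right) = \frac{28918}{30309} - - \frac{441}{36194} = \frac{28918}{30309} + \frac{441}{36194} = \frac{1060024361}{1097003946}$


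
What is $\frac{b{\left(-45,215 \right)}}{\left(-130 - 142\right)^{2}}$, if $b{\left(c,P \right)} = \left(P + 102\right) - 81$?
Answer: $\frac{59}{18496} \approx 0.0031899$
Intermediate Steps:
$b{\left(c,P \right)} = 21 + P$ ($b{\left(c,P \right)} = \left(102 + P\right) - 81 = 21 + P$)
$\frac{b{\left(-45,215 \right)}}{\left(-130 - 142\right)^{2}} = \frac{21 + 215}{\left(-130 - 142\right)^{2}} = \frac{236}{\left(-272\right)^{2}} = \frac{236}{73984} = 236 \cdot \frac{1}{73984} = \frac{59}{18496}$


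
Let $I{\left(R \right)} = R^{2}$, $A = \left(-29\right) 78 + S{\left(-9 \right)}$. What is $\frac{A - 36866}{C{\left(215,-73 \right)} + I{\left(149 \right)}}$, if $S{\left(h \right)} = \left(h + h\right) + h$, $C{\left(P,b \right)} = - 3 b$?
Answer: $- \frac{7831}{4484} \approx -1.7464$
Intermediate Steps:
$S{\left(h \right)} = 3 h$ ($S{\left(h \right)} = 2 h + h = 3 h$)
$A = -2289$ ($A = \left(-29\right) 78 + 3 \left(-9\right) = -2262 - 27 = -2289$)
$\frac{A - 36866}{C{\left(215,-73 \right)} + I{\left(149 \right)}} = \frac{-2289 - 36866}{\left(-3\right) \left(-73\right) + 149^{2}} = - \frac{39155}{219 + 22201} = - \frac{39155}{22420} = \left(-39155\right) \frac{1}{22420} = - \frac{7831}{4484}$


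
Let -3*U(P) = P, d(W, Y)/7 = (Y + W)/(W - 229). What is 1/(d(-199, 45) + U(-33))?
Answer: 214/2893 ≈ 0.073972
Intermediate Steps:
d(W, Y) = 7*(W + Y)/(-229 + W) (d(W, Y) = 7*((Y + W)/(W - 229)) = 7*((W + Y)/(-229 + W)) = 7*(W + Y)/(-229 + W))
U(P) = -P/3
1/(d(-199, 45) + U(-33)) = 1/(7*(-199 + 45)/(-229 - 199) - ⅓*(-33)) = 1/(7*(-154)/(-428) + 11) = 1/(7*(-1/428)*(-154) + 11) = 1/(539/214 + 11) = 1/(2893/214) = 214/2893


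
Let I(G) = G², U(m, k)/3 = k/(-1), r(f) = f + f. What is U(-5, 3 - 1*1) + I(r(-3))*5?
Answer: 174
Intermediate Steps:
r(f) = 2*f
U(m, k) = -3*k (U(m, k) = 3*(k/(-1)) = 3*(k*(-1)) = 3*(-k) = -3*k)
U(-5, 3 - 1*1) + I(r(-3))*5 = -3*(3 - 1*1) + (2*(-3))²*5 = -3*(3 - 1) + (-6)²*5 = -3*2 + 36*5 = -6 + 180 = 174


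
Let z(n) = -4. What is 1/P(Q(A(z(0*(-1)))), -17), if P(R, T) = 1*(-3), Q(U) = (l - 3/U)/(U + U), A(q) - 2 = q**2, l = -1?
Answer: -1/3 ≈ -0.33333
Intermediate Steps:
A(q) = 2 + q**2
Q(U) = (-1 - 3/U)/(2*U) (Q(U) = (-1 - 3/U)/(U + U) = (-1 - 3/U)/((2*U)) = (-1 - 3/U)*(1/(2*U)) = (-1 - 3/U)/(2*U))
P(R, T) = -3
1/P(Q(A(z(0*(-1)))), -17) = 1/(-3) = -1/3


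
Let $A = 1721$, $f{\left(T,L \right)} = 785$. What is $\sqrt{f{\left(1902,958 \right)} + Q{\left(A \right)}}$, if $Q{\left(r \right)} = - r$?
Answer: $6 i \sqrt{26} \approx 30.594 i$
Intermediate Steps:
$\sqrt{f{\left(1902,958 \right)} + Q{\left(A \right)}} = \sqrt{785 - 1721} = \sqrt{-936} = 6 i \sqrt{26}$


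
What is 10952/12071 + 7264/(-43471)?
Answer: 388410648/524738441 ≈ 0.74020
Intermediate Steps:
10952/12071 + 7264/(-43471) = 10952*(1/12071) + 7264*(-1/43471) = 10952/12071 - 7264/43471 = 388410648/524738441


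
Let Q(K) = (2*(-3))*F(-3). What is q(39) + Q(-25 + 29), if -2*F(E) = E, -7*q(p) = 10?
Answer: -73/7 ≈ -10.429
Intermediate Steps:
q(p) = -10/7 (q(p) = -1/7*10 = -10/7)
F(E) = -E/2
Q(K) = -9 (Q(K) = (2*(-3))*(-1/2*(-3)) = -6*3/2 = -9)
q(39) + Q(-25 + 29) = -10/7 - 9 = -73/7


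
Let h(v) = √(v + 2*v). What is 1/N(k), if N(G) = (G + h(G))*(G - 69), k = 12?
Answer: -1/1026 ≈ -0.00097466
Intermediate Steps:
h(v) = √3*√v (h(v) = √(3*v) = √3*√v)
N(G) = (-69 + G)*(G + √3*√G) (N(G) = (G + √3*√G)*(G - 69) = (G + √3*√G)*(-69 + G) = (-69 + G)*(G + √3*√G))
1/N(k) = 1/(12² - 69*12 + √3*12^(3/2) - 69*√3*√12) = 1/(144 - 828 + √3*(24*√3) - 69*√3*2*√3) = 1/(144 - 828 + 72 - 414) = 1/(-1026) = -1/1026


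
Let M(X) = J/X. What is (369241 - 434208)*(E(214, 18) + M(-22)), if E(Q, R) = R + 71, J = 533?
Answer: -92577975/22 ≈ -4.2081e+6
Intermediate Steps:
M(X) = 533/X
E(Q, R) = 71 + R
(369241 - 434208)*(E(214, 18) + M(-22)) = (369241 - 434208)*((71 + 18) + 533/(-22)) = -64967*(89 + 533*(-1/22)) = -64967*(89 - 533/22) = -64967*1425/22 = -92577975/22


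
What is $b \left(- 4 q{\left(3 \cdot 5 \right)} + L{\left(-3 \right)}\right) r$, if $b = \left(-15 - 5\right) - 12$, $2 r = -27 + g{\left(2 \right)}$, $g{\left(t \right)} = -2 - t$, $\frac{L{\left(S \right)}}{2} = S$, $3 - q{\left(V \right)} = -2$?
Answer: $-12896$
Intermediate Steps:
$q{\left(V \right)} = 5$ ($q{\left(V \right)} = 3 - -2 = 3 + 2 = 5$)
$L{\left(S \right)} = 2 S$
$r = - \frac{31}{2}$ ($r = \frac{-27 - 4}{2} = \frac{1}{2} \left(-31\right) = - \frac{31}{2} \approx -15.5$)
$b = -32$ ($b = -20 - 12 = -32$)
$b \left(- 4 q{\left(3 \cdot 5 \right)} + L{\left(-3 \right)}\right) r = - 32 \left(\left(-4\right) 5 + 2 \left(-3\right)\right) \left(- \frac{31}{2}\right) = - 32 \left(-20 - 6\right) \left(- \frac{31}{2}\right) = \left(-32\right) \left(-26\right) \left(- \frac{31}{2}\right) = 832 \left(- \frac{31}{2}\right) = -12896$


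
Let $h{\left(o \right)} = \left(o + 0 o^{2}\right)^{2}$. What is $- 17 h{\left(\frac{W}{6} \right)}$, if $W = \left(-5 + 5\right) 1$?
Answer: $0$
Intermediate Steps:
$W = 0$ ($W = 0 \cdot 1 = 0$)
$h{\left(o \right)} = o^{2}$ ($h{\left(o \right)} = \left(o + 0\right)^{2} = o^{2}$)
$- 17 h{\left(\frac{W}{6} \right)} = - 17 \left(\frac{0}{6}\right)^{2} = - 17 \left(0 \cdot \frac{1}{6}\right)^{2} = - 17 \cdot 0^{2} = \left(-17\right) 0 = 0$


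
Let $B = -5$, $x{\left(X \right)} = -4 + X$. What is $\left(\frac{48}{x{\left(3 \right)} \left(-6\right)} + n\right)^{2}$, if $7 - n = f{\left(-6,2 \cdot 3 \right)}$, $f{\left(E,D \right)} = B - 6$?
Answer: $676$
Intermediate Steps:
$f{\left(E,D \right)} = -11$ ($f{\left(E,D \right)} = -5 - 6 = -11$)
$n = 18$ ($n = 7 - -11 = 7 + 11 = 18$)
$\left(\frac{48}{x{\left(3 \right)} \left(-6\right)} + n\right)^{2} = \left(\frac{48}{\left(-4 + 3\right) \left(-6\right)} + 18\right)^{2} = \left(\frac{48}{\left(-1\right) \left(-6\right)} + 18\right)^{2} = \left(\frac{48}{6} + 18\right)^{2} = \left(48 \cdot \frac{1}{6} + 18\right)^{2} = \left(8 + 18\right)^{2} = 26^{2} = 676$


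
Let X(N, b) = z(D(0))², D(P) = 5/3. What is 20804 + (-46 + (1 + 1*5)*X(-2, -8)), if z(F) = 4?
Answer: 20854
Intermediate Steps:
D(P) = 5/3 (D(P) = 5*(⅓) = 5/3)
X(N, b) = 16 (X(N, b) = 4² = 16)
20804 + (-46 + (1 + 1*5)*X(-2, -8)) = 20804 + (-46 + (1 + 1*5)*16) = 20804 + (-46 + (1 + 5)*16) = 20804 + (-46 + 6*16) = 20804 + (-46 + 96) = 20804 + 50 = 20854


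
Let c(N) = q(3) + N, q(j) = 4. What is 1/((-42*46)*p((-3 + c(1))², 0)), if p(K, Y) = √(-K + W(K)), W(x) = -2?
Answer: I*√6/11592 ≈ 0.00021131*I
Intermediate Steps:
c(N) = 4 + N
p(K, Y) = √(-2 - K) (p(K, Y) = √(-K - 2) = √(-2 - K))
1/((-42*46)*p((-3 + c(1))², 0)) = 1/((-42*46)*√(-2 - (-3 + (4 + 1))²)) = 1/(-1932*√(-2 - (-3 + 5)²)) = 1/(-1932*√(-2 - 1*2²)) = 1/(-1932*√(-2 - 1*4)) = 1/(-1932*√(-2 - 4)) = 1/(-1932*I*√6) = I*√6/11592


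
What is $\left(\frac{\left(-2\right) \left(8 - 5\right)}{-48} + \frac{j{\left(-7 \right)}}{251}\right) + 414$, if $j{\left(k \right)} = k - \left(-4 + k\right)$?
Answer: $\frac{831595}{2008} \approx 414.14$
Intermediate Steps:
$j{\left(k \right)} = 4$
$\left(\frac{\left(-2\right) \left(8 - 5\right)}{-48} + \frac{j{\left(-7 \right)}}{251}\right) + 414 = \left(\frac{\left(-2\right) \left(8 - 5\right)}{-48} + \frac{4}{251}\right) + 414 = \left(\left(-2\right) 3 \left(- \frac{1}{48}\right) + 4 \cdot \frac{1}{251}\right) + 414 = \left(\left(-6\right) \left(- \frac{1}{48}\right) + \frac{4}{251}\right) + 414 = \left(\frac{1}{8} + \frac{4}{251}\right) + 414 = \frac{283}{2008} + 414 = \frac{831595}{2008}$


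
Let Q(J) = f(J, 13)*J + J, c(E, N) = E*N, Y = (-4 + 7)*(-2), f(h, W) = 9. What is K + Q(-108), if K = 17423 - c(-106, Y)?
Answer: 15707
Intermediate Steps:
Y = -6 (Y = 3*(-2) = -6)
Q(J) = 10*J (Q(J) = 9*J + J = 10*J)
K = 16787 (K = 17423 - (-106)*(-6) = 17423 - 1*636 = 17423 - 636 = 16787)
K + Q(-108) = 16787 + 10*(-108) = 16787 - 1080 = 15707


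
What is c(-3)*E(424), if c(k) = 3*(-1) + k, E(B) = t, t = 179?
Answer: -1074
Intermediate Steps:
E(B) = 179
c(k) = -3 + k
c(-3)*E(424) = (-3 - 3)*179 = -6*179 = -1074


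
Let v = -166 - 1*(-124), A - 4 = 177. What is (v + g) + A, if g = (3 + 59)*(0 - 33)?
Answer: -1907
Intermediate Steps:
A = 181 (A = 4 + 177 = 181)
g = -2046 (g = 62*(-33) = -2046)
v = -42 (v = -166 + 124 = -42)
(v + g) + A = (-42 - 2046) + 181 = -2088 + 181 = -1907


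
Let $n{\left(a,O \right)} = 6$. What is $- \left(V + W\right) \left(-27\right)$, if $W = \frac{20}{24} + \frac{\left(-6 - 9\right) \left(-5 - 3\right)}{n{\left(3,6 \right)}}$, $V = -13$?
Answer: $\frac{423}{2} \approx 211.5$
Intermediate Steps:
$W = \frac{125}{6}$ ($W = \frac{20}{24} + \frac{\left(-6 - 9\right) \left(-5 - 3\right)}{6} = 20 \cdot \frac{1}{24} + \left(-15\right) \left(-8\right) \frac{1}{6} = \frac{5}{6} + 120 \cdot \frac{1}{6} = \frac{5}{6} + 20 = \frac{125}{6} \approx 20.833$)
$- \left(V + W\right) \left(-27\right) = - \left(-13 + \frac{125}{6}\right) \left(-27\right) = - \frac{47 \left(-27\right)}{6} = \left(-1\right) \left(- \frac{423}{2}\right) = \frac{423}{2}$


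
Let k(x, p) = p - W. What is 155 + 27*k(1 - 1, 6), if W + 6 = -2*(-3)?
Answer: 317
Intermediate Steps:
W = 0 (W = -6 - 2*(-3) = -6 + 6 = 0)
k(x, p) = p (k(x, p) = p - 1*0 = p + 0 = p)
155 + 27*k(1 - 1, 6) = 155 + 27*6 = 155 + 162 = 317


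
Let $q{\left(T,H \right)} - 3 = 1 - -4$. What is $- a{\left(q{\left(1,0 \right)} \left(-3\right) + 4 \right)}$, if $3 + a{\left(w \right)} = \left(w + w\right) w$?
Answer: $-797$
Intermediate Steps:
$q{\left(T,H \right)} = 8$ ($q{\left(T,H \right)} = 3 + \left(1 - -4\right) = 3 + \left(1 + 4\right) = 3 + 5 = 8$)
$a{\left(w \right)} = -3 + 2 w^{2}$ ($a{\left(w \right)} = -3 + \left(w + w\right) w = -3 + 2 w w = -3 + 2 w^{2}$)
$- a{\left(q{\left(1,0 \right)} \left(-3\right) + 4 \right)} = - (-3 + 2 \left(8 \left(-3\right) + 4\right)^{2}) = - (-3 + 2 \left(-24 + 4\right)^{2}) = - (-3 + 2 \left(-20\right)^{2}) = - (-3 + 2 \cdot 400) = - (-3 + 800) = \left(-1\right) 797 = -797$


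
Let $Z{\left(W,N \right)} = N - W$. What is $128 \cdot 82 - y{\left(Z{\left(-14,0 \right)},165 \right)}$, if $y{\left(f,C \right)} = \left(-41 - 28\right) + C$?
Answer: $10400$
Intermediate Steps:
$y{\left(f,C \right)} = -69 + C$
$128 \cdot 82 - y{\left(Z{\left(-14,0 \right)},165 \right)} = 128 \cdot 82 - \left(-69 + 165\right) = 10496 - 96 = 10400$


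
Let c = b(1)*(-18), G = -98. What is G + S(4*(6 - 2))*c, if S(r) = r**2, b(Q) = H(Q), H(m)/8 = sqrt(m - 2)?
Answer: -98 - 36864*I ≈ -98.0 - 36864.0*I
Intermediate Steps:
H(m) = 8*sqrt(-2 + m) (H(m) = 8*sqrt(m - 2) = 8*sqrt(-2 + m))
b(Q) = 8*sqrt(-2 + Q)
c = -144*I (c = (8*sqrt(-2 + 1))*(-18) = (8*sqrt(-1))*(-18) = (8*I)*(-18) = -144*I ≈ -144.0*I)
G + S(4*(6 - 2))*c = -98 + (4*(6 - 2))**2*(-144*I) = -98 + (4*4)**2*(-144*I) = -98 + 16**2*(-144*I) = -98 + 256*(-144*I) = -98 - 36864*I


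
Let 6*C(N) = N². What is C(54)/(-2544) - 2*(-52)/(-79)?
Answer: -50495/33496 ≈ -1.5075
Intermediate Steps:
C(N) = N²/6
C(54)/(-2544) - 2*(-52)/(-79) = ((⅙)*54²)/(-2544) - 2*(-52)/(-79) = ((⅙)*2916)*(-1/2544) + 104*(-1/79) = 486*(-1/2544) - 104/79 = -81/424 - 104/79 = -50495/33496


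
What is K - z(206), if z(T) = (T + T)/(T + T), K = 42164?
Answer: 42163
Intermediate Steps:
z(T) = 1 (z(T) = (2*T)/((2*T)) = (2*T)*(1/(2*T)) = 1)
K - z(206) = 42164 - 1*1 = 42164 - 1 = 42163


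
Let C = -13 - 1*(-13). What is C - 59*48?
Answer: -2832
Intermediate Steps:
C = 0 (C = -13 + 13 = 0)
C - 59*48 = 0 - 59*48 = 0 - 2832 = -2832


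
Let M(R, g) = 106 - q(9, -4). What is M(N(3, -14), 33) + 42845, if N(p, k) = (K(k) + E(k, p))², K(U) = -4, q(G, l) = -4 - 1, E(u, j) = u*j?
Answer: 42956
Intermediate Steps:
E(u, j) = j*u
q(G, l) = -5
N(p, k) = (-4 + k*p)² (N(p, k) = (-4 + p*k)² = (-4 + k*p)²)
M(R, g) = 111 (M(R, g) = 106 - 1*(-5) = 106 + 5 = 111)
M(N(3, -14), 33) + 42845 = 111 + 42845 = 42956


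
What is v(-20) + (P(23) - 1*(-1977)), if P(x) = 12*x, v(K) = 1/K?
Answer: 45059/20 ≈ 2252.9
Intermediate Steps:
v(-20) + (P(23) - 1*(-1977)) = 1/(-20) + (12*23 - 1*(-1977)) = -1/20 + (276 + 1977) = -1/20 + 2253 = 45059/20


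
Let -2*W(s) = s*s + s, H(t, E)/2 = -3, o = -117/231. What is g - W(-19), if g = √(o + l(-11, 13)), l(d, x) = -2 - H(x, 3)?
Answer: 171 + √20713/77 ≈ 172.87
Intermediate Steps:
o = -39/77 (o = -117*1/231 = -39/77 ≈ -0.50649)
H(t, E) = -6 (H(t, E) = 2*(-3) = -6)
l(d, x) = 4 (l(d, x) = -2 - 1*(-6) = -2 + 6 = 4)
W(s) = -s/2 - s²/2 (W(s) = -(s*s + s)/2 = -(s² + s)/2 = -(s + s²)/2 = -s/2 - s²/2)
g = √20713/77 (g = √(-39/77 + 4) = √(269/77) = √20713/77 ≈ 1.8691)
g - W(-19) = √20713/77 - (-1)*(-19)*(1 - 19)/2 = √20713/77 - (-1)*(-19)*(-18)/2 = √20713/77 - 1*(-171) = √20713/77 + 171 = 171 + √20713/77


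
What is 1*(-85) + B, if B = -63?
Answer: -148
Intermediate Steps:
1*(-85) + B = 1*(-85) - 63 = -85 - 63 = -148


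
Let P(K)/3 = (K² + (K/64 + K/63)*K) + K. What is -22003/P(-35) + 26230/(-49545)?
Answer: -45573734174/7012252485 ≈ -6.4992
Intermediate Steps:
P(K) = 3*K + 4159*K²/1344 (P(K) = 3*((K² + (K/64 + K/63)*K) + K) = 3*((K² + (127*K/4032)*K) + K) = 3*((K² + 127*K²/4032) + K) = 3*(4159*K²/4032 + K) = 3*(K + 4159*K²/4032) = 3*K + 4159*K²/1344)
-22003/P(-35) + 26230/(-49545) = -22003*(-192/(5*(4032 + 4159*(-35)))) + 26230/(-49545) = -22003*(-192/(5*(4032 - 145565))) + 26230*(-1/49545) = -22003/((1/1344)*(-35)*(-141533)) - 5246/9909 = -22003/707665/192 - 5246/9909 = -22003*192/707665 - 5246/9909 = -4224576/707665 - 5246/9909 = -45573734174/7012252485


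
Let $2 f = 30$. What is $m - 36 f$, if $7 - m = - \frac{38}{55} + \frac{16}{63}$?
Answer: $- \frac{1845331}{3465} \approx -532.56$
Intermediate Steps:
$m = \frac{25769}{3465}$ ($m = 7 - \left(- \frac{38}{55} + \frac{16}{63}\right) = 7 - - \frac{1514}{3465} = 7 + \frac{1514}{3465} = \frac{25769}{3465} \approx 7.4369$)
$f = 15$ ($f = \frac{1}{2} \cdot 30 = 15$)
$m - 36 f = \frac{25769}{3465} - 540 = - \frac{1845331}{3465}$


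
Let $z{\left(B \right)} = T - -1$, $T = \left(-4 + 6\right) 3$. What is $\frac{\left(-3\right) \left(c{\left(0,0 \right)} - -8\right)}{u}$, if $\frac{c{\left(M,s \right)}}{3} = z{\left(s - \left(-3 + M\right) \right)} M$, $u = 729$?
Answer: $- \frac{8}{243} \approx -0.032922$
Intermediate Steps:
$T = 6$ ($T = 2 \cdot 3 = 6$)
$z{\left(B \right)} = 7$ ($z{\left(B \right)} = 6 - -1 = 6 + 1 = 7$)
$c{\left(M,s \right)} = 21 M$ ($c{\left(M,s \right)} = 3 \cdot 7 M = 21 M$)
$\frac{\left(-3\right) \left(c{\left(0,0 \right)} - -8\right)}{u} = \frac{\left(-3\right) \left(21 \cdot 0 - -8\right)}{729} = - 3 \left(0 + 8\right) \frac{1}{729} = \left(-3\right) 8 \cdot \frac{1}{729} = \left(-24\right) \frac{1}{729} = - \frac{8}{243}$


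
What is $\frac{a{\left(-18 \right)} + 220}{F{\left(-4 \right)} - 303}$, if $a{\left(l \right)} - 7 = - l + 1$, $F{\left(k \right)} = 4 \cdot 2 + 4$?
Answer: $- \frac{82}{97} \approx -0.84536$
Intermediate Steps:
$F{\left(k \right)} = 12$ ($F{\left(k \right)} = 8 + 4 = 12$)
$a{\left(l \right)} = 8 - l$ ($a{\left(l \right)} = 7 - \left(-1 + l\right) = 8 - l$)
$\frac{a{\left(-18 \right)} + 220}{F{\left(-4 \right)} - 303} = \frac{\left(8 - -18\right) + 220}{12 - 303} = \frac{\left(8 + 18\right) + 220}{-291} = \left(26 + 220\right) \left(- \frac{1}{291}\right) = 246 \left(- \frac{1}{291}\right) = - \frac{82}{97}$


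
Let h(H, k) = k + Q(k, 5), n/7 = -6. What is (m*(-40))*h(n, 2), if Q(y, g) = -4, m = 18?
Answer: 1440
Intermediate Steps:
n = -42 (n = 7*(-6) = -42)
h(H, k) = -4 + k (h(H, k) = k - 4 = -4 + k)
(m*(-40))*h(n, 2) = (18*(-40))*(-4 + 2) = -720*(-2) = 1440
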